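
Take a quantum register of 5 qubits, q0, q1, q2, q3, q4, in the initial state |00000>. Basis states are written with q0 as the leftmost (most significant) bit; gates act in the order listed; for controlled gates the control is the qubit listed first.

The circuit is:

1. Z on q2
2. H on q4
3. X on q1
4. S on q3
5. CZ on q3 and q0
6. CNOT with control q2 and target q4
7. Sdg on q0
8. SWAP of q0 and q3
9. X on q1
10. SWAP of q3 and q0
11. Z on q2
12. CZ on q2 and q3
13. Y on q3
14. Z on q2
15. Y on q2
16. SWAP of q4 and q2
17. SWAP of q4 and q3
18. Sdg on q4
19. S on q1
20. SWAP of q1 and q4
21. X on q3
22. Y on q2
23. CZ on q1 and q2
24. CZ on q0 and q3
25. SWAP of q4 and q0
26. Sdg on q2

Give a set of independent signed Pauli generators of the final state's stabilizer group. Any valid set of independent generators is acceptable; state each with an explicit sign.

The stabilizer group can be generated by -IIYII, +ZIIII, -IZIII, +IIIZI, +IIIIZ, among other valid generating sets.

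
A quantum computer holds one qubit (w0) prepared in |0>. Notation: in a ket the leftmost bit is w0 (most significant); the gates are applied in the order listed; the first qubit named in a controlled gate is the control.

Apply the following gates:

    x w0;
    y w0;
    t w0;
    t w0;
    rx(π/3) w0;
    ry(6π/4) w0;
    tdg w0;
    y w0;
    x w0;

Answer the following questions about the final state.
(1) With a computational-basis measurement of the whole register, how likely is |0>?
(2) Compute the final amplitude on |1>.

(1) Outcome |0> occurs with probability 1/2.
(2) The amplitude on |1> is (sqrt(6) + sqrt(2)*I)*exp(3*I*pi/4)/4.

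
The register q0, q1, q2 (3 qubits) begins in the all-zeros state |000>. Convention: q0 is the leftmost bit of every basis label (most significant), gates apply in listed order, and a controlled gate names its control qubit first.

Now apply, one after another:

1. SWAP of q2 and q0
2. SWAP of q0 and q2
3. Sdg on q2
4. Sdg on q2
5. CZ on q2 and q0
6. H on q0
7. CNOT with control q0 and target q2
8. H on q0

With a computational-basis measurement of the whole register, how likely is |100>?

A full measurement returns |100> with probability 1/4.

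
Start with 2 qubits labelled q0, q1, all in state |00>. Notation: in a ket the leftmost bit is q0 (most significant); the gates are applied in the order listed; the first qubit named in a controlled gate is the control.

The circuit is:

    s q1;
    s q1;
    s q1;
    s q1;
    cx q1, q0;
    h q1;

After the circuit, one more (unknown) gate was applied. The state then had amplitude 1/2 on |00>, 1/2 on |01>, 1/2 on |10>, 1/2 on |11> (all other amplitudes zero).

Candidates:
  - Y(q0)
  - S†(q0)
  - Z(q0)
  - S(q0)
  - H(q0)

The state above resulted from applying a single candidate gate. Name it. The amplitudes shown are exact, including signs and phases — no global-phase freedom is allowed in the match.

It was H(q0) that produced the state shown. Key observation: the block from step 1 through step 4 cancels to the identity and can be dropped.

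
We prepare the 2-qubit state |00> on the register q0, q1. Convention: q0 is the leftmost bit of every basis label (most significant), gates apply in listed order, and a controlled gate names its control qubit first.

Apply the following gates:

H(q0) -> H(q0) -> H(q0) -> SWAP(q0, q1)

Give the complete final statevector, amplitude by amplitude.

The resulting statevector has amplitude sqrt(2)/2 on |00>, sqrt(2)/2 on |01>, 0 on |10>, 0 on |11>. Key observation: the block from step 1 through step 2 cancels to the identity and can be dropped.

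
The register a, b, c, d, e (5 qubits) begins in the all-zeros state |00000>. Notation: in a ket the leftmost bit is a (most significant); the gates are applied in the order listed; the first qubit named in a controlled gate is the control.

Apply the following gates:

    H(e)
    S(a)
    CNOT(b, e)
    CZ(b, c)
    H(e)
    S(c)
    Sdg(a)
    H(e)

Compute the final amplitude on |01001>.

The final state's coefficient on |01001> equals 0.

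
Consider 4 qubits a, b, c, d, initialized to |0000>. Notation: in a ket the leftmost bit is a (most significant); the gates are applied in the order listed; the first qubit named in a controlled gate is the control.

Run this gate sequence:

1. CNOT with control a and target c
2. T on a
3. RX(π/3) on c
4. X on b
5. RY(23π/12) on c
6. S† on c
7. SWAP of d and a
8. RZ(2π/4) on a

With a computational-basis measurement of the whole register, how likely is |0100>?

The probability of measuring |0100> is sqrt(2)/16 + sqrt(6)/16 + 1/2.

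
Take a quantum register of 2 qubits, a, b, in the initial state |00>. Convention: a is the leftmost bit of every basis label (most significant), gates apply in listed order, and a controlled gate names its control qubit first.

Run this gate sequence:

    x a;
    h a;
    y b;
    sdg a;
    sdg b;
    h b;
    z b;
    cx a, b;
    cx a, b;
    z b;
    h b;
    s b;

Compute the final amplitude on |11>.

The amplitude on |11> is -sqrt(2)/2. Key observation: the block from step 5 through step 12 cancels to the identity and can be dropped.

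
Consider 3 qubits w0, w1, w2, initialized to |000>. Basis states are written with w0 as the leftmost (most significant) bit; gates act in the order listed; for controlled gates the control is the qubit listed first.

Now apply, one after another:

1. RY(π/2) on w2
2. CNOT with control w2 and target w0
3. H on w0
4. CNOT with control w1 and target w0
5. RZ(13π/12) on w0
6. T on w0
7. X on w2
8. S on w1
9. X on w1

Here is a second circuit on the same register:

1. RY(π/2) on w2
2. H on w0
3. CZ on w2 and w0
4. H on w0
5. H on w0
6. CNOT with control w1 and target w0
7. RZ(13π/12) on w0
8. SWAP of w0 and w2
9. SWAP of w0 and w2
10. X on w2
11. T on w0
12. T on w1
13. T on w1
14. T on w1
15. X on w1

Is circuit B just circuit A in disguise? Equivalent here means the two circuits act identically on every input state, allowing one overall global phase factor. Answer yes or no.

No: there is an input state on which the two circuits produce genuinely different outputs (not merely differing by a phase).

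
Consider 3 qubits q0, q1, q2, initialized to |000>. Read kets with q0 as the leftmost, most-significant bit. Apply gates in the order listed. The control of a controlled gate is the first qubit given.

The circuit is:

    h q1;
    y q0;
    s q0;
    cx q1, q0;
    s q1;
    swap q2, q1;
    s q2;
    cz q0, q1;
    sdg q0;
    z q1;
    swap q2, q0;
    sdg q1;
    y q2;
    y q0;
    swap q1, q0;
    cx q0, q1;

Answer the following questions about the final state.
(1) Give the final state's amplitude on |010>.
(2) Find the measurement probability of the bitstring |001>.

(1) |010> carries amplitude sqrt(2)*I/2 in the final state.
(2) Outcome |001> occurs with probability 1/2.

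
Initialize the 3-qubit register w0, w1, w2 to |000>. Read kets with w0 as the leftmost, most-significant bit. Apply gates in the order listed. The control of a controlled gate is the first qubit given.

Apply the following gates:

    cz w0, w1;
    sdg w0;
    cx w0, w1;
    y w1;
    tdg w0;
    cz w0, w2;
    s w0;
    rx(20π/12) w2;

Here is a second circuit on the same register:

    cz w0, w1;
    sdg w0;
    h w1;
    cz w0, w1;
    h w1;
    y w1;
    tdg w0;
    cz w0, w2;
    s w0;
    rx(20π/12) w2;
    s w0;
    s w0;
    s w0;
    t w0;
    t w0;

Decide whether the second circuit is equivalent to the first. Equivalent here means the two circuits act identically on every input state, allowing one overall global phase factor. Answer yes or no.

Yes — the two circuits implement the same unitary up to a global phase.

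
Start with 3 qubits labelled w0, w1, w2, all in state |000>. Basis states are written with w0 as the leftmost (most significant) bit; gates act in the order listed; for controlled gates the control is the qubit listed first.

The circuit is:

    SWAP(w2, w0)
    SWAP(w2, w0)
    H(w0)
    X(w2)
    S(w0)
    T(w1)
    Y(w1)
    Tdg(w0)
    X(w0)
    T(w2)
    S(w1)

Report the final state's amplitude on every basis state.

The final amplitudes are -sqrt(2)*I/2 on |011>, -sqrt(2)*exp(I*pi/4)/2 on |111>, and 0 on every other basis state.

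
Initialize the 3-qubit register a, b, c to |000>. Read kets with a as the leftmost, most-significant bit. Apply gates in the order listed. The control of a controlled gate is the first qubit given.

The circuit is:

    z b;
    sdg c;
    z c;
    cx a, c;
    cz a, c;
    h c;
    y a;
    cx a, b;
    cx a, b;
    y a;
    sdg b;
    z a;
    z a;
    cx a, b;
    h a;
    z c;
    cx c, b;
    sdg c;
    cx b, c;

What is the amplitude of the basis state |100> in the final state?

The final state's coefficient on |100> equals 1/2. Key observation: gates 7-10 undo each other exactly, leaving only the rest of the circuit to track.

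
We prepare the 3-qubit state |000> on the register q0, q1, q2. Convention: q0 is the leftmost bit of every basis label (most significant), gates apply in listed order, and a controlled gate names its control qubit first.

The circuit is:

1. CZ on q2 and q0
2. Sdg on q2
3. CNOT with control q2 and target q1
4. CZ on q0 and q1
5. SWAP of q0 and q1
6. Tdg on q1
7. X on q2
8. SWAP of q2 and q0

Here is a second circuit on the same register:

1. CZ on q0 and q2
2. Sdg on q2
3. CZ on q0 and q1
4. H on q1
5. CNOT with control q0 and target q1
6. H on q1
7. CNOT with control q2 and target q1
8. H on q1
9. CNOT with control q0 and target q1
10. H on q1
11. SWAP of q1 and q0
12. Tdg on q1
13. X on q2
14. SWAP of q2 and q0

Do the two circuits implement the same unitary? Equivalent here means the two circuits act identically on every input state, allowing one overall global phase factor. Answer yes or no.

Yes, they are equivalent — the unitaries differ by at most a global phase.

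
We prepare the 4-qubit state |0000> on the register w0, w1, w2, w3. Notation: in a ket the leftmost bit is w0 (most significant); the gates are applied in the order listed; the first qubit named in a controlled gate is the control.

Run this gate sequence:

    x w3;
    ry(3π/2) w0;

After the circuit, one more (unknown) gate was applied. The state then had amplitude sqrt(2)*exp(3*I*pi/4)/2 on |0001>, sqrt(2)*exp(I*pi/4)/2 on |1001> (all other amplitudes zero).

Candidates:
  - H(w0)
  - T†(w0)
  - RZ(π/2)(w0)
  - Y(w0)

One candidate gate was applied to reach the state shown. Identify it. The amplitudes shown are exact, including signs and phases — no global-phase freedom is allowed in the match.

The unique candidate consistent with the amplitudes is RZ(π/2)(w0).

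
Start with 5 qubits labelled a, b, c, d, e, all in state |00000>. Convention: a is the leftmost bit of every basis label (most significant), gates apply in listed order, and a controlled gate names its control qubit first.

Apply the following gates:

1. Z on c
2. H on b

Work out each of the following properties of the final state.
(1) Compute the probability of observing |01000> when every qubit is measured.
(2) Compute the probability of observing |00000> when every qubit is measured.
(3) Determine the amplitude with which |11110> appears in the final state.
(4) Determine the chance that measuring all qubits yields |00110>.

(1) A full measurement returns |01000> with probability 1/2.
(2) Outcome |00000> occurs with probability 1/2.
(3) |11110> carries amplitude 0 in the final state.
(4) Outcome |00110> occurs with probability 0.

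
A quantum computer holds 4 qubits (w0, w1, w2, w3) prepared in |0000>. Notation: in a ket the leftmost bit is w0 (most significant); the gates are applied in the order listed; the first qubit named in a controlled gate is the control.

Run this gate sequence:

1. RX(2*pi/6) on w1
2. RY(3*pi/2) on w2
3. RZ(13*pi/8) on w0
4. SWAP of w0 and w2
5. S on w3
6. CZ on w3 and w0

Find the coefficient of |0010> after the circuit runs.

The amplitude on |0010> is 0.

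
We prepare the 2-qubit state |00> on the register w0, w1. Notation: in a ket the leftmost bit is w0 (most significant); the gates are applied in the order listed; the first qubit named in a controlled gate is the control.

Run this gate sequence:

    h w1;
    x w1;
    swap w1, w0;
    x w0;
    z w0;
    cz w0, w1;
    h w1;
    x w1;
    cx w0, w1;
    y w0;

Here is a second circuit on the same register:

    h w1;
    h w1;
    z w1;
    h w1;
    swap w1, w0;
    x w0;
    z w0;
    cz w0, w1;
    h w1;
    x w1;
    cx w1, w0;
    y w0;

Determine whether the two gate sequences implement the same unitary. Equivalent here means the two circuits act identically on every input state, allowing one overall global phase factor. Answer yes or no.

No: there is an input state on which the two circuits produce genuinely different outputs (not merely differing by a phase).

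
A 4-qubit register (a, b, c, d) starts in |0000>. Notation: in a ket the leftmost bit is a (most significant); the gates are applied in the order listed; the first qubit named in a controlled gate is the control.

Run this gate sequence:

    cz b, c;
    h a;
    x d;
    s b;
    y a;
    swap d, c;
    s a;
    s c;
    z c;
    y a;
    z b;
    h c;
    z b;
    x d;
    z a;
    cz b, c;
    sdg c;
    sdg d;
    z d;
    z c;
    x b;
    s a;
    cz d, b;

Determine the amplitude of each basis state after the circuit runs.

After the circuit, the state carries amplitude -I/2 on |0101>, -1/2 on |0111>, I/2 on |1101>, 1/2 on |1111>, and 0 on every other basis state.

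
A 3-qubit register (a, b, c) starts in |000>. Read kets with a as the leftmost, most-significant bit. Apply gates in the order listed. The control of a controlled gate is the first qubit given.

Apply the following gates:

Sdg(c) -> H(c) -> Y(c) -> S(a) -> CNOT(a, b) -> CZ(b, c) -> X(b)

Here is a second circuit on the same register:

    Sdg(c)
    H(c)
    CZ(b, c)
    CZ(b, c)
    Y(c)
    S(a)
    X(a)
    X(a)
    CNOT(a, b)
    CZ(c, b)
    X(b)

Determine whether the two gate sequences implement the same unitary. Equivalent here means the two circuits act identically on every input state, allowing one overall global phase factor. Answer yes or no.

Yes, they are equivalent — the unitaries differ by at most a global phase.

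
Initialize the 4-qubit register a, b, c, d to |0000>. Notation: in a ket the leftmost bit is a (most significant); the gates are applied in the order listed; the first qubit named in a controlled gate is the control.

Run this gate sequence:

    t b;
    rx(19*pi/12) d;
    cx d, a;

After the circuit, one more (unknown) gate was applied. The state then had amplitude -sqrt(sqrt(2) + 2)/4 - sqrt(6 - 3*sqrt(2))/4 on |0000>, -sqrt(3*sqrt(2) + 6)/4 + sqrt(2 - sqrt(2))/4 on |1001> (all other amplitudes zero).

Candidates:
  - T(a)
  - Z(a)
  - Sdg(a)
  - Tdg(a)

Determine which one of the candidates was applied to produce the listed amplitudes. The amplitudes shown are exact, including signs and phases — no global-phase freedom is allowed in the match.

The unique candidate consistent with the amplitudes is Sdg(a).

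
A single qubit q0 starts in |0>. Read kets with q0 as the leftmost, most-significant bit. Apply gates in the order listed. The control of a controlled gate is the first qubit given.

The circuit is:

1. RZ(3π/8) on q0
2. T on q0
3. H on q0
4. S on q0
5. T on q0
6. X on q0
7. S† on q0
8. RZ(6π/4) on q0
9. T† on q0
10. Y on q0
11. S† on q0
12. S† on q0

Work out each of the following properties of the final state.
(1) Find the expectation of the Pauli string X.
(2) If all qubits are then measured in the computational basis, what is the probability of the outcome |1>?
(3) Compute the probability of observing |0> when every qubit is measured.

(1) The observable X averages to 1.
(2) The probability of measuring |1> is 1/2.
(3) The probability of measuring |0> is 1/2.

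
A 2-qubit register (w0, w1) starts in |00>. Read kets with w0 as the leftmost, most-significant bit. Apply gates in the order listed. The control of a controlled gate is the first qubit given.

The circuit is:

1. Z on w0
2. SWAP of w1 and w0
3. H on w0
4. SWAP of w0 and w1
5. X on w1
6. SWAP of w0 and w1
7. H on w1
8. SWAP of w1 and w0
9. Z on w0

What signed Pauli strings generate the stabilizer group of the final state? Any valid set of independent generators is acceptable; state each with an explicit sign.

One valid set of independent stabilizer generators is -XI, +IX (any independent generating set of the same group is equally correct).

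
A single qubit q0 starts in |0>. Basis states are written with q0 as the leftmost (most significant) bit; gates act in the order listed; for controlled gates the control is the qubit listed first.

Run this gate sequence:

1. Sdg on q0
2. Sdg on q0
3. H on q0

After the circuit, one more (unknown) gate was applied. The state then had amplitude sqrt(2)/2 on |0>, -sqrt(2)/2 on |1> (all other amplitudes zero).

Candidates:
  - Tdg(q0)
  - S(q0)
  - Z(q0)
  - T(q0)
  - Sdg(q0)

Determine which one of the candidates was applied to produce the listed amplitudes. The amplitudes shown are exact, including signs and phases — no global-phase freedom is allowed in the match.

The unique candidate consistent with the amplitudes is Z(q0).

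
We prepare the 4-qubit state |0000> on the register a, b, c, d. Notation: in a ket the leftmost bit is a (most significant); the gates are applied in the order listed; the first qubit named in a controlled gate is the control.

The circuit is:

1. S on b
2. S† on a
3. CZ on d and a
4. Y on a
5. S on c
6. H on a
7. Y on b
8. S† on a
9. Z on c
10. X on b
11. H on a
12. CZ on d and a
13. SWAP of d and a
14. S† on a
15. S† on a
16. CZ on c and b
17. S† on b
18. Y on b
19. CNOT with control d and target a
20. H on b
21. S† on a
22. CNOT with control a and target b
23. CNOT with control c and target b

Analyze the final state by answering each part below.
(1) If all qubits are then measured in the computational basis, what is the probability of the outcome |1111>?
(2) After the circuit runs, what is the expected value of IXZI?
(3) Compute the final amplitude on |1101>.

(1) A full measurement returns |1111> with probability 0.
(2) In the final state, IXZI has expectation -1.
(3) |1101> carries amplitude sqrt(2)*(-1 + I)/4 in the final state.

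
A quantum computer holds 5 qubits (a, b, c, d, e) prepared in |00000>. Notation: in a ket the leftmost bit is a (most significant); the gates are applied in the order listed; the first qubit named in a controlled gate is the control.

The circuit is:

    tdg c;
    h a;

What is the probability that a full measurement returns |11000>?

A full measurement returns |11000> with probability 0.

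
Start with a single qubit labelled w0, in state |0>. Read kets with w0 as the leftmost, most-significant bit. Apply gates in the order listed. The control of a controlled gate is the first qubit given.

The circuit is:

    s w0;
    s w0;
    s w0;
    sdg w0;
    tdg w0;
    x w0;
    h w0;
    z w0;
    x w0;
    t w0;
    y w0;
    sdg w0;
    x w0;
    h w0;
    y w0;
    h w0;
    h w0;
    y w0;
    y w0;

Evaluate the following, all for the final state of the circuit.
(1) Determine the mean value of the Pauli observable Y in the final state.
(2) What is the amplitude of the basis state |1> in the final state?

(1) The observable Y averages to sqrt(2)/2.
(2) |1> carries amplitude exp(I*pi/4)/2 + I/2 in the final state.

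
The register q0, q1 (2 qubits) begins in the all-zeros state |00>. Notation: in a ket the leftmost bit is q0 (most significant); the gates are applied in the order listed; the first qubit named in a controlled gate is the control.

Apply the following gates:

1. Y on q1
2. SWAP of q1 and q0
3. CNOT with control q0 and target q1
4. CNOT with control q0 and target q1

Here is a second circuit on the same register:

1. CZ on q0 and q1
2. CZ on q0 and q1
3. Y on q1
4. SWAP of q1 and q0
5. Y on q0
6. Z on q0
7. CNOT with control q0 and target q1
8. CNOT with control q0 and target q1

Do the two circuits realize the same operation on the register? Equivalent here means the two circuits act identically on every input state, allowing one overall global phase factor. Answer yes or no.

No, they are not equivalent — no single phase factor reconciles the two unitaries.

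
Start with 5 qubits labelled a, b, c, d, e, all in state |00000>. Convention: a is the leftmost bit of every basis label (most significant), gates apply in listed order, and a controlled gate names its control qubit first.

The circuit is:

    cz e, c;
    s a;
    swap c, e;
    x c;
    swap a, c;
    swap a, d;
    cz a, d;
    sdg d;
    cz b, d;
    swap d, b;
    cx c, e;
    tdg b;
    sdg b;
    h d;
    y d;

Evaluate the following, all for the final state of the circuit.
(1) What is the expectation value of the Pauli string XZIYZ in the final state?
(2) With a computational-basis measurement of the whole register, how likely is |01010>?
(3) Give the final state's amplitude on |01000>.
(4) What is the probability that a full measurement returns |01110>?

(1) The expectation value of XZIYZ is 0.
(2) Outcome |01010> occurs with probability 1/2.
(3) The final state's coefficient on |01000> equals sqrt(2)*exp(I*pi/4)/2.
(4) The probability of measuring |01110> is 0.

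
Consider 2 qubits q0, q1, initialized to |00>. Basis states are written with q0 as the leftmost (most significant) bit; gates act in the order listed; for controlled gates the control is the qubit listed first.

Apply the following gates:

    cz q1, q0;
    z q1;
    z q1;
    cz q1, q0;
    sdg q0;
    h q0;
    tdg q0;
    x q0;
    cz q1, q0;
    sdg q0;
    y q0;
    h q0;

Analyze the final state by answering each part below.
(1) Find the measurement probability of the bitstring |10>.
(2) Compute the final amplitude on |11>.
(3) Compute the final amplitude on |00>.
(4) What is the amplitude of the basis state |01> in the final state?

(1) A full measurement returns |10> with probability sqrt(2)/4 + 1/2. Key observation: steps 1-4 multiply out to the identity, so the circuit reduces to the remaining gates.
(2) The amplitude on |11> is 0.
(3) The amplitude on |00> is -1/2 + exp(I*pi/4)/2.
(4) |01> carries amplitude 0 in the final state.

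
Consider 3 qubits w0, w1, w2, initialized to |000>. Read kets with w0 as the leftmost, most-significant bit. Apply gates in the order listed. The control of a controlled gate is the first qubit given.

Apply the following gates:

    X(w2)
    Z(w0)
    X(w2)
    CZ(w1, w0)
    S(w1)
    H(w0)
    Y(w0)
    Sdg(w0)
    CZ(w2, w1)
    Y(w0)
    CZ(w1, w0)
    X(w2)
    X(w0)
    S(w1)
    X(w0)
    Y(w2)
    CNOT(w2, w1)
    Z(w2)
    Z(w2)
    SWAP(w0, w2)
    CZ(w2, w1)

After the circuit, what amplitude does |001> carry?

|001> carries amplitude -sqrt(2)*I/2 in the final state.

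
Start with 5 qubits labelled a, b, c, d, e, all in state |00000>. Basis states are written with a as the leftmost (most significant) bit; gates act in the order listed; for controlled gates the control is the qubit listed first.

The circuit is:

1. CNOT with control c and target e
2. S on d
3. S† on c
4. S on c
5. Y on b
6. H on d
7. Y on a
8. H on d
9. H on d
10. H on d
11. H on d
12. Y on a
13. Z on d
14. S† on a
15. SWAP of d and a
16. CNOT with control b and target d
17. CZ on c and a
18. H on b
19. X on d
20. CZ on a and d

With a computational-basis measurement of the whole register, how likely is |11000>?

Outcome |11000> occurs with probability 1/4. Key observation: gates 7-12 undo each other exactly, leaving only the rest of the circuit to track.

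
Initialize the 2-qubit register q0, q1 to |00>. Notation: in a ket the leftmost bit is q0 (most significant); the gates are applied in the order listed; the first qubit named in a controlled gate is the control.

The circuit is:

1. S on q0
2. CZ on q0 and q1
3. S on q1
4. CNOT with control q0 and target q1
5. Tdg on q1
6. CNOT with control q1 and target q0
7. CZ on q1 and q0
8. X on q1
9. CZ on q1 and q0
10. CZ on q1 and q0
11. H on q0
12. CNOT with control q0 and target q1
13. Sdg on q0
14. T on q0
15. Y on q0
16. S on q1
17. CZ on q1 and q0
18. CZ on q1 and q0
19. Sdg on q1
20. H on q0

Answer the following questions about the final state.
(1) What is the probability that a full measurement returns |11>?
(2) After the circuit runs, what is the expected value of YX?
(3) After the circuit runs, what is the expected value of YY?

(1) Outcome |11> occurs with probability 1/4.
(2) In the final state, YX has expectation sqrt(2)/2.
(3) In the final state, YY has expectation -sqrt(2)/2.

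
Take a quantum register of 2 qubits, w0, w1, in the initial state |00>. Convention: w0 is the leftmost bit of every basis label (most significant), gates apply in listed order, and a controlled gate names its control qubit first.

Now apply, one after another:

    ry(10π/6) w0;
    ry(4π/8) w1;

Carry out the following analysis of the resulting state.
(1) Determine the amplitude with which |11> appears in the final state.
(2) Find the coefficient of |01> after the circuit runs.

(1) The final state's coefficient on |11> equals sqrt(2)/4.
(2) The amplitude on |01> is -sqrt(6)/4.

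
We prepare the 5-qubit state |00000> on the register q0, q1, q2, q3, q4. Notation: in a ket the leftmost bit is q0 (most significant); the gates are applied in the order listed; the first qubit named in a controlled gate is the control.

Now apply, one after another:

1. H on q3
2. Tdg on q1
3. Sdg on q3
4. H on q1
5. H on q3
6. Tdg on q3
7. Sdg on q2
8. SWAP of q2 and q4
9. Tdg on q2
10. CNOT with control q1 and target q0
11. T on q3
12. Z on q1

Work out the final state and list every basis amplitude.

The resulting statevector has amplitude sqrt(2)*(1 - I)/4 on |00000>, sqrt(2)*(1 + I)/4 on |00010>, sqrt(2)*(-1 + I)/4 on |11000>, sqrt(2)*(-1 - I)/4 on |11010>, and 0 on every other basis state.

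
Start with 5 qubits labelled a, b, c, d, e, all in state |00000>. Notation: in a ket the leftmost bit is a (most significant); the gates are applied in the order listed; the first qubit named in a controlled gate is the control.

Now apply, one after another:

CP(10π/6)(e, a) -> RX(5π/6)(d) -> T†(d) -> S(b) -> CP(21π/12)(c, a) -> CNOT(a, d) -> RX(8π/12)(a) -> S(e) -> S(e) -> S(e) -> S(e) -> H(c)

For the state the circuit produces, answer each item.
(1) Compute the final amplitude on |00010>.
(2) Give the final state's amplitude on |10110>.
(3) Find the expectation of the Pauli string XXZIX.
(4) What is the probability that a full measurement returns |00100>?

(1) The final state's coefficient on |00010> equals (-sqrt(3) - 1)*exp(I*pi/4)/8. Key observation: gates 8-11 undo each other exactly, leaving only the rest of the circuit to track.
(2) The final state's coefficient on |10110> equals (sqrt(3) + 3)*exp(3*I*pi/4)/8.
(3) The expectation value of XXZIX is 0.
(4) A full measurement returns |00100> with probability 1/16 - sqrt(3)/32.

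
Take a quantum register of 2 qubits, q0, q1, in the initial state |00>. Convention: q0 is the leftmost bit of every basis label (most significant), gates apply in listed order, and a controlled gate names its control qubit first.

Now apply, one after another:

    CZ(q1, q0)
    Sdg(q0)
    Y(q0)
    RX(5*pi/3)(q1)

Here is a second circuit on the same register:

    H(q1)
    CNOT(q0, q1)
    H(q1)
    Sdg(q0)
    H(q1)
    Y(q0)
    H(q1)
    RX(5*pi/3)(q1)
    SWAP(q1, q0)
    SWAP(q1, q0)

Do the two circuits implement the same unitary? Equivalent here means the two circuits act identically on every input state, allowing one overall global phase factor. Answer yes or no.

Yes, they are equivalent — the unitaries differ by at most a global phase.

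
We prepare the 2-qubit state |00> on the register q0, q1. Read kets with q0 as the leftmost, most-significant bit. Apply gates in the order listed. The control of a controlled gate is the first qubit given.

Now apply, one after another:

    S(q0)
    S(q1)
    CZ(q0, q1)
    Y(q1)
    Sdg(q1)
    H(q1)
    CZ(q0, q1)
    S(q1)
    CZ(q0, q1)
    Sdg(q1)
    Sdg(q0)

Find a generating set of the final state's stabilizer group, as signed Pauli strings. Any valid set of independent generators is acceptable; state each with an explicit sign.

The stabilizer group can be generated by -IX, +ZI, among other valid generating sets.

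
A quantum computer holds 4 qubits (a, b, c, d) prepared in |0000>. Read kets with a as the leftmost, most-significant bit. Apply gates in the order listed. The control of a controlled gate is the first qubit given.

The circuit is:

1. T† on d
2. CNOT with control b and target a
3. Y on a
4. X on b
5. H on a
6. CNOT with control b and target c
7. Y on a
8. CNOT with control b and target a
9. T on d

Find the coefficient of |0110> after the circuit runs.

The amplitude on |0110> is -sqrt(2)/2.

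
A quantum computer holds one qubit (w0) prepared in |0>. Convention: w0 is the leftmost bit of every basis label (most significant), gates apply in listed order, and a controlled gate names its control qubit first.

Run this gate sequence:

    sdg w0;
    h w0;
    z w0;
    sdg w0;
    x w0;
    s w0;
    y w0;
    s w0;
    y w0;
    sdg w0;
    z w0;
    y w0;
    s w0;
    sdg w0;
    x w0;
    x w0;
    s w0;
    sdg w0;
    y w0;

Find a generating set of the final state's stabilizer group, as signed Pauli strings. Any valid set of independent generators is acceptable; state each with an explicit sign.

One valid set of independent stabilizer generators is +X (any independent generating set of the same group is equally correct). Key observation: the block from step 12 through step 19 cancels to the identity and can be dropped.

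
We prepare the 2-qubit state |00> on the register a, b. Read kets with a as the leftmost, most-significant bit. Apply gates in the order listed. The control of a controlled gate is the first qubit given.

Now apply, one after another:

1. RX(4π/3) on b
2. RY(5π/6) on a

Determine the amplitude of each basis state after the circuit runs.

The resulting statevector has amplitude -sqrt(6)/8 + sqrt(2)/8 on |00>, I*(-3*sqrt(2) + sqrt(6))/8 on |01>, -sqrt(6)/8 - sqrt(2)/8 on |10>, I*(-3*sqrt(2) - sqrt(6))/8 on |11>.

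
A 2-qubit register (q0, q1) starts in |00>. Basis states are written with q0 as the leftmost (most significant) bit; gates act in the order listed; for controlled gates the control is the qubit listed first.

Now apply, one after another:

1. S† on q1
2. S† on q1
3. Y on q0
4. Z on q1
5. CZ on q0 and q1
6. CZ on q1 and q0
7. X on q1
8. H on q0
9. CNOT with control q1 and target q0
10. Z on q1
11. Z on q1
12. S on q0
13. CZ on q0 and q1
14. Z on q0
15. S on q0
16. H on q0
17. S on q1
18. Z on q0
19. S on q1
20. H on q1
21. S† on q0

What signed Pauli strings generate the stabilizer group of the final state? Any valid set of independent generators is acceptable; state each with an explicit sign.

One valid set of independent stabilizer generators is -IX, +ZI (any independent generating set of the same group is equally correct).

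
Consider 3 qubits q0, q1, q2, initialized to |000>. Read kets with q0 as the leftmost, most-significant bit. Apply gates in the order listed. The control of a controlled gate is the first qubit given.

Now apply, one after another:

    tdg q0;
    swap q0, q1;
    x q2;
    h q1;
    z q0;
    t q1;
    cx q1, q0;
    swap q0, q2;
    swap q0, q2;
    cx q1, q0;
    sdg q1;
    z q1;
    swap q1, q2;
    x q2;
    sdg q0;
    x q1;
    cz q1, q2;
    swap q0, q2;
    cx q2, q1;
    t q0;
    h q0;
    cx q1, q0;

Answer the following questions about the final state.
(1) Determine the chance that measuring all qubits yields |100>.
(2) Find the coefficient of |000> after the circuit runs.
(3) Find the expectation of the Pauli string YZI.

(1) The probability of measuring |100> is 1/2. Key observation: steps 7-10 multiply out to the identity, so the circuit reduces to the remaining gates.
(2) |000> carries amplitude (1 + I)*exp(I*pi/4)/2 in the final state.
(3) The observable YZI averages to 1.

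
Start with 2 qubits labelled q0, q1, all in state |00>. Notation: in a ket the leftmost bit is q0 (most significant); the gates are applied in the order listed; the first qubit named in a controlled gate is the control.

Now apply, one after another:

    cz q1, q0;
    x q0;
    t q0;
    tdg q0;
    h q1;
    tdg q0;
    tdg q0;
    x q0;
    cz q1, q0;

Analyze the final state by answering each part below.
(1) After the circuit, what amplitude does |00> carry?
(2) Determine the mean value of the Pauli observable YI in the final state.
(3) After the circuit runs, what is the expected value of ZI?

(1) The final state's coefficient on |00> equals -sqrt(2)*I/2.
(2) The observable YI averages to 0.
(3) The observable ZI averages to 1.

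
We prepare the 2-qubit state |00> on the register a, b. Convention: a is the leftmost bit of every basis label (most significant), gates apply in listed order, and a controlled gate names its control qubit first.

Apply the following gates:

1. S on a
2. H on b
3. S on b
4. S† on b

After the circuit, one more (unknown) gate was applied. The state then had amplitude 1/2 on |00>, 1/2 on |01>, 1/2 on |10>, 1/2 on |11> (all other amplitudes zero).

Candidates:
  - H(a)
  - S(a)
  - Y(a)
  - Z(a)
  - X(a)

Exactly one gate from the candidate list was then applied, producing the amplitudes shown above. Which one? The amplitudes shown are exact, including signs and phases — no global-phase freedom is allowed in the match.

The applied gate was H(a). Key observation: the block from step 3 through step 4 cancels to the identity and can be dropped.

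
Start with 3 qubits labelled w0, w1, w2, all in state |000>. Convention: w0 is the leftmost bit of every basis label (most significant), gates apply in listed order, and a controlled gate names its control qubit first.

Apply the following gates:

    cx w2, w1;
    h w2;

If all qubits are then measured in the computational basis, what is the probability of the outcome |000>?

The probability of measuring |000> is 1/2.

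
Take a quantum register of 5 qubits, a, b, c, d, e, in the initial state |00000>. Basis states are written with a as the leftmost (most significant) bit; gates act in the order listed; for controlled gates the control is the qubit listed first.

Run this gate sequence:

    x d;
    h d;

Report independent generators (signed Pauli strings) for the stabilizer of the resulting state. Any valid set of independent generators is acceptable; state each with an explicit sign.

The stabilizer group can be generated by -IIIXI, +ZIIII, +IZIII, +IIZII, +IIIIZ, among other valid generating sets.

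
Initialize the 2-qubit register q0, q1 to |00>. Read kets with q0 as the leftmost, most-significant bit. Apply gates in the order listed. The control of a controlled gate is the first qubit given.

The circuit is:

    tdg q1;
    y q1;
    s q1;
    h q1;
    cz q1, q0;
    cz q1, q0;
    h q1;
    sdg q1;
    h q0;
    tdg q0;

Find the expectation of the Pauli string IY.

The expectation value of IY is 0. Key observation: the block from step 3 through step 8 cancels to the identity and can be dropped.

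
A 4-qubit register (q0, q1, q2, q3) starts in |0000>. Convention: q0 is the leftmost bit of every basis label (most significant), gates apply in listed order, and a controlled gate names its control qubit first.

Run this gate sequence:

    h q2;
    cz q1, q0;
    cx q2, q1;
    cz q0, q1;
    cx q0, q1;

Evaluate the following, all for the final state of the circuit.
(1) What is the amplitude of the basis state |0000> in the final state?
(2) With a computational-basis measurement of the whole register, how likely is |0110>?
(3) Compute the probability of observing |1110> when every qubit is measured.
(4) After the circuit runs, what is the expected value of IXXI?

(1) |0000> carries amplitude sqrt(2)/2 in the final state.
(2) A full measurement returns |0110> with probability 1/2.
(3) A full measurement returns |1110> with probability 0.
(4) In the final state, IXXI has expectation 1.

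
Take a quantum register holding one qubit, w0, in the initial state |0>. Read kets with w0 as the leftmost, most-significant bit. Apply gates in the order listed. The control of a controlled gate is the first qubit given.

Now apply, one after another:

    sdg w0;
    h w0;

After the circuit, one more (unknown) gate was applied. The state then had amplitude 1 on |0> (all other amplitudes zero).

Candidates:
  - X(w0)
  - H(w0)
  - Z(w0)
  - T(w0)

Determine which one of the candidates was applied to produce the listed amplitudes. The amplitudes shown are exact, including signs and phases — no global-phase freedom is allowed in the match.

It was H(w0) that produced the state shown.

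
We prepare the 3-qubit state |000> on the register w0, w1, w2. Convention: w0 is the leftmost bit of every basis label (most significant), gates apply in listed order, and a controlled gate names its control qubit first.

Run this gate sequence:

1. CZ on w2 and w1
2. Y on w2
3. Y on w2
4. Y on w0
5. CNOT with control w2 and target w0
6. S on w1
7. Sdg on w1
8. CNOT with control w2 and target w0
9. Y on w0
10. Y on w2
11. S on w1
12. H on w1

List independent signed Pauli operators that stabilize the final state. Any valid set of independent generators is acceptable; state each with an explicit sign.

One valid set of independent stabilizer generators is +IXI, +ZII, -IIZ (any independent generating set of the same group is equally correct). Key observation: the block from step 3 through step 10 cancels to the identity and can be dropped.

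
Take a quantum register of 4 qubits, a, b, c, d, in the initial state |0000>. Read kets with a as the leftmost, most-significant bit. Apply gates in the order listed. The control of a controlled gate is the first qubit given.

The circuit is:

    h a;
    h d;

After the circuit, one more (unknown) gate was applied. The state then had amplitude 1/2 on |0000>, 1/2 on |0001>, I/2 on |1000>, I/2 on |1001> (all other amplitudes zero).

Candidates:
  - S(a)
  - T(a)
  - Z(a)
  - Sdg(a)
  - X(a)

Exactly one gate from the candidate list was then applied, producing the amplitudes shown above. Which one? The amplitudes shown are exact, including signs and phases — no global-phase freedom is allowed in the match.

The unique candidate consistent with the amplitudes is S(a).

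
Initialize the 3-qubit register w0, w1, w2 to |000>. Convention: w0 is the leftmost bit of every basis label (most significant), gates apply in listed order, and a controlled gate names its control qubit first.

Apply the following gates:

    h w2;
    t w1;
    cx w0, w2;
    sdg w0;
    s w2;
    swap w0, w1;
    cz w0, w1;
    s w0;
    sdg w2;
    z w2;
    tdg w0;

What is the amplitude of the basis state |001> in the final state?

The amplitude on |001> is -sqrt(2)/2.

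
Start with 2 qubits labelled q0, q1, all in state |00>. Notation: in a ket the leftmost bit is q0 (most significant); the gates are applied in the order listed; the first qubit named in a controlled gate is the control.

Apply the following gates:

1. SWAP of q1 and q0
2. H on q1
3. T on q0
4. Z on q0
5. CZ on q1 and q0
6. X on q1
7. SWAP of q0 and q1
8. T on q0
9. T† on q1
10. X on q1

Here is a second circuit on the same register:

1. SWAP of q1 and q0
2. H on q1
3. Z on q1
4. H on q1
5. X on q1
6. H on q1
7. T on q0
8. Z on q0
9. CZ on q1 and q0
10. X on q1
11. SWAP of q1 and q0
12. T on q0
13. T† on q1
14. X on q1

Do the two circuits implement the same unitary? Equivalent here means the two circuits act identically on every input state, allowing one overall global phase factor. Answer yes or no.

Yes: on every input state the two circuits agree up to one overall phase factor.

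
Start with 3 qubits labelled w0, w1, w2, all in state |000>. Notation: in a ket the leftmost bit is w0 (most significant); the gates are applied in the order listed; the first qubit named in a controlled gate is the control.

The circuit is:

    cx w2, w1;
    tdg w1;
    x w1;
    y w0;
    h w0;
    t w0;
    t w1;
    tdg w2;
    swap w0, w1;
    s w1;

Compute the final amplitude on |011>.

The amplitude on |011> is 0.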